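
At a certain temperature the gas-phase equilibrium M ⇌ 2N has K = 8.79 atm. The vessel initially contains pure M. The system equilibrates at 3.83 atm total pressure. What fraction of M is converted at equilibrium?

Basis: 1 mol M initially; let X = conversion of M. Extent ξ = X.
Moles: n_M = 1 − X; n_N = 2X.
Total moles n_T = 1 + X.
y_i = n_i/n_T, p_i = y_i·P. K = p_N^2 / (p_M).
Setting this equal to 8.79 atm and taking the physical root (0 < X < 1) gives X = 0.604.

X = 0.604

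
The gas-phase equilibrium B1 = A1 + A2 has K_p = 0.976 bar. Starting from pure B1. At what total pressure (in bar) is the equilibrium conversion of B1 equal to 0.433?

Basis: 1 mol B1 initially; let X = conversion of B1. Extent ξ = X.
Moles: n_B1 = 1 − X; n_A1 = X; n_A2 = X.
Total moles n_T = 1 + X.
K_p = p_A1 p_A2 / (p_B1) with p_i = (n_i/n_T)·P.
At X = 0.433: the mole-fraction product g(X) = Π y_i^ν_i = 0.2308. Since K_p = g(X)·P^{1}, P = (K_p/g)^(1/1) = (0.976/0.2308)^(1/1) = 4.23 bar.

P = 4.23 bar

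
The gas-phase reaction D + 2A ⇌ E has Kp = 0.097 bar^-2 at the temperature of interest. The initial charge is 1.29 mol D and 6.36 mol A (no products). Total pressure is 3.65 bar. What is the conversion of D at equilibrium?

X = 0.453

Take 1.29 mol D as basis and let X be its fractional conversion, so ξ = 1.29X.
Species balance: n_D = 1.29 − 1.29X; n_A = 6.36 − 2.58X; n_E = 1.29X.
Summing: n_T = 7.65 − 2.58X.
With p_i = (n_i/n_T)P, Kp = p_E / (p_D p_A^2).
Equating to 0.097 bar^-2 and solving on 0 < X < 1: X = 0.453.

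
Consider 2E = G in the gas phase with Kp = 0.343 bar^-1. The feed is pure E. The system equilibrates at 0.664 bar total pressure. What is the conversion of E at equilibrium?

Let X = conversion of E (basis 1 mol E); extent of reaction ξ = 0.5X.
Mole table: n_E = 1 − X; n_G = 0.5X.
Summing: n_T = 1 − 0.5X.
Mole fractions y_i = n_i/n_T; Kp = p_G / (p_E^2) with p_i = y_i·P.
Equating to 0.343 bar^-1 and solving on 0 < X < 1: X = 0.277.

X = 0.277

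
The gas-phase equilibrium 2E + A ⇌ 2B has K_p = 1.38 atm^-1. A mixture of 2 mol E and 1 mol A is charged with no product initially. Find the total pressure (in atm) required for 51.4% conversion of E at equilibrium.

Basis: 2 mol E initially; let X = conversion of E. Extent ξ = X.
Mole table: n_E = 2 − 2X; n_A = 1 − X; n_B = 2X.
n_T = Σnᵢ = 3 − X.
K_p = p_B^2 / (p_E^2 p_A) with p_i = (n_i/n_T)·P.
At X = 0.514: the mole-fraction product g(X) = Π y_i^ν_i = 5.722. Since K_p = g(X)·P^{-1}, P = (g/K_p)^(1/1) = (5.722/1.38)^(1/1) = 4.15 atm.

P = 4.15 atm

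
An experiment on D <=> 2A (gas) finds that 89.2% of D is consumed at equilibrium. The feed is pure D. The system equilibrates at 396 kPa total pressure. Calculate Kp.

Basis: 1 mol D initially; let X = conversion of D. Extent ξ = X.
Mole table: n_D = 1 − X; n_A = 2X.
n_T = Σnᵢ = 1 + X.
At X = 0.892: n_D = 0.108, n_A = 1.78, n_T = 1.89.
p_i = (n_i/n_T)·P. Kp = p_A^2 / (p_D) = 6.17e+03 kPa.

Kp = 6.17e+03 kPa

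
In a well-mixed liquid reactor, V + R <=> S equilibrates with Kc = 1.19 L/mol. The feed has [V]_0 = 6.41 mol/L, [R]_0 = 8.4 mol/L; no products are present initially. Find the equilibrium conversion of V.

Let X = conversion of V; extent ξ = 6.41·X mol/L.
Concentrations: [V] = 6.41 − 6.41X; [R] = 8.4 − 6.41X; [S] = 6.41X.
Kc = [S] / ([V] [R]).
Equating to 1.19 L/mol: the physical root is X = 0.797.

X = 0.797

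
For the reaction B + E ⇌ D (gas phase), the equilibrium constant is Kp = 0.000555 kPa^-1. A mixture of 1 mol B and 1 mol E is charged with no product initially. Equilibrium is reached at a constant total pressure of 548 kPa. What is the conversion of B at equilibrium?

Take 1 mol B as basis and let X be its fractional conversion, so ξ = X.
At extent ξ: n_B = 1 − X; n_E = 1 − X; n_D = X.
n_T = Σnᵢ = 2 − X.
With p_i = (n_i/n_T)P, Kp = p_D / (p_B p_E).
Substituting and setting equal to 0.000555 kPa^-1 gives a polynomial in X; the root in (0,1) is X = 0.124.

X = 0.124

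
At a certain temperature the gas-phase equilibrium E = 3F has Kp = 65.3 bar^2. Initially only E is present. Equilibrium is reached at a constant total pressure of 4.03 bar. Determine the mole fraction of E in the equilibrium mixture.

y_E = 0.152

Let X = conversion of E (basis 1 mol E); extent of reaction ξ = X.
Moles: n_E = 1 − X; n_F = 3X.
n_T = Σnᵢ = 1 + 2X.
Mole fractions y_i = n_i/n_T; Kp = p_F^3 / (p_E) with p_i = y_i·P.
Substituting and setting equal to 65.3 bar^2 gives a polynomial in X; the root in (0,1) is X = 0.651.
Then n_E = 0.349, n_T = 2.3, so y_E = 0.152.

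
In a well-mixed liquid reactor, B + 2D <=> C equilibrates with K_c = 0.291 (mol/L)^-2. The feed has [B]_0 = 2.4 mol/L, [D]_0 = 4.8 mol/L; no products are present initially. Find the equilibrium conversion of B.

Let X = conversion of B; extent ξ = 2.4·X mol/L.
Concentrations: [B] = 2.4 − 2.4X; [D] = 4.8 − 4.8X; [C] = 2.4X.
K_c = [C] / ([B] [D]^2).
Solving K_c = 0.291 for X ∈ (0,1): X = 0.562.

X = 0.562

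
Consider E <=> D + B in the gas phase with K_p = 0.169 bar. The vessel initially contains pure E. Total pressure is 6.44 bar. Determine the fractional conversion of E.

Take 1 mol E as basis and let X be its fractional conversion, so ξ = X.
Moles: n_E = 1 − X; n_D = X; n_B = X.
n_T = Σnᵢ = 1 + X.
Mole fractions y_i = n_i/n_T; K_p = p_D p_B / (p_E) with p_i = y_i·P.
Equating to 0.169 bar and solving on 0 < X < 1: X = 0.160.

X = 0.160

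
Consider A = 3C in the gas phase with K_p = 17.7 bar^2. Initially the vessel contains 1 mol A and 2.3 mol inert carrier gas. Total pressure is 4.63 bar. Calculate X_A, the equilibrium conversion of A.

Take 1 mol A as basis and let X be its fractional conversion, so ξ = X.
Mole table: n_A = 1 − X; n_C = 3X; n_I = 2.3 (inert).
Summing: n_T = 3.3 + 2X.
Mole fractions y_i = n_i/n_T; K_p = p_C^3 / (p_A) with p_i = y_i·P.
Setting this equal to 17.7 bar^2 and taking the physical root (0 < X < 1) gives X = 0.621.

X = 0.621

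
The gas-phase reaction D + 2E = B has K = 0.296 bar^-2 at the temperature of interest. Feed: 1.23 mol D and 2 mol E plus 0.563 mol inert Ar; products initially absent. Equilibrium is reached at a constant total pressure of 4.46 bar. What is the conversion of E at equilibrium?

X = 0.516

Basis: 2 mol E initially; let X = conversion of E. Extent ξ = X.
Species balance: n_D = 1.23 − X; n_E = 2 − 2X; n_B = X; n_I = 0.563 (inert).
Total moles n_T = 3.79 − 2X.
With p_i = (n_i/n_T)P, K = p_B / (p_D p_E^2).
Setting this equal to 0.296 bar^-2 and taking the physical root (0 < X < 1) gives X = 0.516.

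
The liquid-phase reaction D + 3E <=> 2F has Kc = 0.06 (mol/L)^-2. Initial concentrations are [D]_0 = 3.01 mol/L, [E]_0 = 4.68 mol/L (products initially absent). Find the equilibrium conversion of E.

X = 0.467

Let X = conversion of E; extent ξ = 4.68X/3 mol/L.
Concentrations: [D] = 3.01 − 1.56X; [E] = 4.68 − 4.68X; [F] = 3.12X.
Kc = [F]^2 / ([D] [E]^3).
This equals 0.06 at X = 0.467 (the root in 0 < X < 1).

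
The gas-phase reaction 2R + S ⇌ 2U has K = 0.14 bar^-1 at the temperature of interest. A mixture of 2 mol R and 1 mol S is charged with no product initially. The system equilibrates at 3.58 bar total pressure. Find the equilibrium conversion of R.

X = 0.268

Take 2 mol R as basis and let X be its fractional conversion, so ξ = X.
Mole table: n_R = 2 − 2X; n_S = 1 − X; n_U = 2X.
Summing: n_T = 3 − X.
Mole fractions y_i = n_i/n_T; K = p_U^2 / (p_R^2 p_S) with p_i = y_i·P.
Setting this equal to 0.14 bar^-1 and taking the physical root (0 < X < 1) gives X = 0.268.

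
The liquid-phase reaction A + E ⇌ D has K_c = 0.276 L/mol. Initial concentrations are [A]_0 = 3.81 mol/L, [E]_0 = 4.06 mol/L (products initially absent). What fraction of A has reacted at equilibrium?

X = 0.409

Let X = conversion of A; extent ξ = 3.81·X mol/L.
Concentrations: [A] = 3.81 − 3.81X; [E] = 4.06 − 3.81X; [D] = 3.81X.
K_c = [D] / ([A] [E]).
Setting equal to 0.276 and solving for X on (0,1) gives X = 0.409.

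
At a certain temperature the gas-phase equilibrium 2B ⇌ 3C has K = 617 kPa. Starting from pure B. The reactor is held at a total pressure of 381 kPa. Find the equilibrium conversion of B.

Basis: 1 mol B initially; let X = conversion of B. Extent ξ = 0.5X.
Mole table: n_B = 1 − X; n_C = 1.5X.
Summing: n_T = 1 + 0.5X.
With p_i = (n_i/n_T)P, K = p_C^3 / (p_B^2).
Equating to 617 kPa and solving on 0 < X < 1: X = 0.519.

X = 0.519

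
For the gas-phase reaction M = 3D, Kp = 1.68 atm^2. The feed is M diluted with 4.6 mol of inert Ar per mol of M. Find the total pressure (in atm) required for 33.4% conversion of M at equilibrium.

Basis: 1 mol M initially; let X = conversion of M. Extent ξ = X.
Moles: n_M = 1 − X; n_D = 3X; n_I = 4.6 (inert).
n_T = Σnᵢ = 5.6 + 2X.
Kp = p_D^3 / (p_M) with p_i = (n_i/n_T)·P.
At X = 0.334: the mole-fraction product g(X) = Π y_i^ν_i = 0.03845. Since Kp = g(X)·P^{2}, P = (Kp/g)^(1/2) = (1.68/0.03845)^(1/2) = 6.61 atm.

P = 6.61 atm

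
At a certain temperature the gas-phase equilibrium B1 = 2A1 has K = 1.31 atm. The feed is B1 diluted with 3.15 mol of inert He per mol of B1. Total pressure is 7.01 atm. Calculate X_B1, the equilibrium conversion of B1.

Take 1 mol B1 as basis and let X be its fractional conversion, so ξ = X.
Species balance: n_B1 = 1 − X; n_A1 = 2X; n_I = 3.15 (inert).
Summing: n_T = 4.15 + X.
y_i = n_i/n_T, p_i = y_i·P. K = p_A1^2 / (p_B1).
Equating to 1.31 atm and solving on 0 < X < 1: X = 0.366.

X = 0.366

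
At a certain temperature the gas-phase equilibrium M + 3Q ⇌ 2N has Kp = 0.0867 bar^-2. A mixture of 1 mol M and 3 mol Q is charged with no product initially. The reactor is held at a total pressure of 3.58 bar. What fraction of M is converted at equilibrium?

X = 0.350

Let X = conversion of M (basis 1 mol M); extent of reaction ξ = X.
At extent ξ: n_M = 1 − X; n_Q = 3 − 3X; n_N = 2X.
n_T = Σnᵢ = 4 − 2X.
y_i = n_i/n_T, p_i = y_i·P. Kp = p_N^2 / (p_M p_Q^3).
Setting this equal to 0.0867 bar^-2 and taking the physical root (0 < X < 1) gives X = 0.350.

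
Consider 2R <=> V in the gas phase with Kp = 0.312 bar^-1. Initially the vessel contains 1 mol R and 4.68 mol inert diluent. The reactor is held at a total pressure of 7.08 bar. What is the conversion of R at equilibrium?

Let X = conversion of R (basis 1 mol R); extent of reaction ξ = 0.5X.
Moles: n_R = 1 − X; n_V = 0.5X; n_I = 4.68 (inert).
Total moles n_T = 5.68 − 0.5X.
With p_i = (n_i/n_T)P, Kp = p_V / (p_R^2).
Setting this equal to 0.312 bar^-1 and taking the physical root (0 < X < 1) gives X = 0.345.

X = 0.345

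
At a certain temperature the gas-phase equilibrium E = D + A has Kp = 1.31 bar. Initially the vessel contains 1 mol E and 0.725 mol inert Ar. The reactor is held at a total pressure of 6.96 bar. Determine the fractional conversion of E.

Let X = conversion of E (basis 1 mol E); extent of reaction ξ = X.
Moles: n_E = 1 − X; n_D = X; n_A = X; n_I = 0.725 (inert).
Total moles n_T = 1.73 + X.
y_i = n_i/n_T, p_i = y_i·P. Kp = p_D p_A / (p_E).
Setting this equal to 1.31 bar and taking the physical root (0 < X < 1) gives X = 0.468.

X = 0.468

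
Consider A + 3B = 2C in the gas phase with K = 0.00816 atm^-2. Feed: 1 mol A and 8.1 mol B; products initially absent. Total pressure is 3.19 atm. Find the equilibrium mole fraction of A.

y_A = 0.084

Take 1 mol A as basis and let X be its fractional conversion, so ξ = X.
Moles: n_A = 1 − X; n_B = 8.1 − 3X; n_C = 2X.
Total moles n_T = 9.1 − 2X.
Mole fractions y_i = n_i/n_T; K = p_C^2 / (p_A p_B^3) with p_i = y_i·P.
Substituting and setting equal to 0.00816 atm^-2 gives a polynomial in X; the root in (0,1) is X = 0.280.
Then n_A = 0.72, n_T = 8.54, so y_A = 0.084.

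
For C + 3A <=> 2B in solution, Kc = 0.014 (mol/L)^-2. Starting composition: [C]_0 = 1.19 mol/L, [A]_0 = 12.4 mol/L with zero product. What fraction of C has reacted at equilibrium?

Let X = conversion of C; extent ξ = 1.19·X mol/L.
Concentrations: [C] = 1.19 − 1.19X; [A] = 12.4 − 3.57X; [B] = 2.38X.
Kc = [B]^2 / ([C] [A]^3).
Equating to 0.014 (mol/L)^-2: the physical root is X = 0.773.

X = 0.773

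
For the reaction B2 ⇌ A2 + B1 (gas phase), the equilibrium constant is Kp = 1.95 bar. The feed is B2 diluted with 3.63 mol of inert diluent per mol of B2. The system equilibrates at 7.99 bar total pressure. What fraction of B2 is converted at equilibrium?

X = 0.661

Basis: 1 mol B2 initially; let X = conversion of B2. Extent ξ = X.
Mole table: n_B2 = 1 − X; n_A2 = X; n_B1 = X; n_I = 3.63 (inert).
n_T = Σnᵢ = 4.63 + X.
With p_i = (n_i/n_T)P, Kp = p_A2 p_B1 / (p_B2).
Equating to 1.95 bar and solving on 0 < X < 1: X = 0.661.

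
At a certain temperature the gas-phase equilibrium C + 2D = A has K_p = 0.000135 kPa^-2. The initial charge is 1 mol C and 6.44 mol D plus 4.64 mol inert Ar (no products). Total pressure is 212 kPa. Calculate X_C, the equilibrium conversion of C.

Let X = conversion of C (basis 1 mol C); extent of reaction ξ = X.
Species balance: n_C = 1 − X; n_D = 6.44 − 2X; n_A = X; n_I = 4.64 (inert).
Summing: n_T = 12.1 − 2X.
Mole fractions y_i = n_i/n_T; K_p = p_A / (p_C p_D^2) with p_i = y_i·P.
Substituting and setting equal to 0.000135 kPa^-2 gives a polynomial in X; the root in (0,1) is X = 0.586.

X = 0.586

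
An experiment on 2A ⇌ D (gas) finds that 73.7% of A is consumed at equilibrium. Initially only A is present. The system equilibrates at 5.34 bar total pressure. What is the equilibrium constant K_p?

Take 1 mol A as basis and let X be its fractional conversion, so ξ = 0.5X.
Mole table: n_A = 1 − X; n_D = 0.5X.
Summing: n_T = 1 − 0.5X.
At X = 0.737: n_A = 0.263, n_D = 0.368, n_T = 0.631.
p_i = (n_i/n_T)·P. K_p = p_D / (p_A^2) = 0.63 bar^-1.

K_p = 0.63 bar^-1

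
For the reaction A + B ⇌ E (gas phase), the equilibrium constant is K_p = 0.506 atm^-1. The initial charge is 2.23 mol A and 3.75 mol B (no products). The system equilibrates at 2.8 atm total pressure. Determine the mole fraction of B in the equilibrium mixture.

Take 2.23 mol A as basis and let X be its fractional conversion, so ξ = 2.23X.
Species balance: n_A = 2.23 − 2.23X; n_B = 3.75 − 2.23X; n_E = 2.23X.
Total moles n_T = 5.98 − 2.23X.
Mole fractions y_i = n_i/n_T; K_p = p_E / (p_A p_B) with p_i = y_i·P.
Setting this equal to 0.506 atm^-1 and taking the physical root (0 < X < 1) gives X = 0.440.
Then n_B = 2.77, n_T = 5, so y_B = 0.554.

y_B = 0.554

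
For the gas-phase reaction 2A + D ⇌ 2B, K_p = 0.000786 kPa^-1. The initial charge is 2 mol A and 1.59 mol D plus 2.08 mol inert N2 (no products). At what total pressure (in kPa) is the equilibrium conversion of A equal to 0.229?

Let X = conversion of A (basis 2 mol A); extent of reaction ξ = X.
Species balance: n_A = 2 − 2X; n_D = 1.59 − X; n_B = 2X; n_I = 2.08 (inert).
Total moles n_T = 5.67 − X.
K_p = p_B^2 / (p_A^2 p_D) with p_i = (n_i/n_T)·P.
At X = 0.229: the mole-fraction product g(X) = Π y_i^ν_i = 0.3527. Since K_p = g(X)·P^{-1}, P = (g/K_p)^(1/1) = (0.3527/0.000786)^(1/1) = 449 kPa.

P = 449 kPa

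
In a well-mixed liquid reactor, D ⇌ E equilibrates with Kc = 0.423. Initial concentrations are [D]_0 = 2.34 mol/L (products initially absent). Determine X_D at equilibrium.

X = 0.297

Let X = conversion of D; extent ξ = 2.34·X mol/L.
Concentrations: [D] = 2.34 − 2.34X; [E] = 2.34X.
Kc = [E] / ([D]).
Solving Kc = 0.423 for X ∈ (0,1): X = 0.297.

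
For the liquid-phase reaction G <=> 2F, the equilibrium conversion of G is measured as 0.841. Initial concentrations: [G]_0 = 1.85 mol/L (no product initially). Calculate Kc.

Kc = 32.9 mol/L

Let X = conversion of G.
Concentrations: [G] = 1.85 − 1.85X; [F] = 3.7X.
At X = 0.841: [G] = 0.294, [F] = 3.11.
Kc = [F]^2 / ([G]) = 32.9 mol/L.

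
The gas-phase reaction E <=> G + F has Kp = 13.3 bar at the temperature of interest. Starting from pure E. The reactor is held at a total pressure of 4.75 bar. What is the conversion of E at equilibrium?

Basis: 1 mol E initially; let X = conversion of E. Extent ξ = X.
Moles: n_E = 1 − X; n_G = X; n_F = X.
Summing: n_T = 1 + X.
With p_i = (n_i/n_T)P, Kp = p_G p_F / (p_E).
This yields a degree-2 equation in X; solving on (0,1), X = 0.858.

X = 0.858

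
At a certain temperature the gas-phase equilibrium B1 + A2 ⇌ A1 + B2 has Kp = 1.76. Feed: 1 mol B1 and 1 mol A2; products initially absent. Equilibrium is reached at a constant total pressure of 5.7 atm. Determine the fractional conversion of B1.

X = 0.570

Basis: 1 mol B1 initially; let X = conversion of B1. Extent ξ = X.
Moles: n_B1 = 1 − X; n_A2 = 1 − X; n_A1 = X; n_B2 = X.
Total moles n_T = 2 (Δν = 0, constant).
Mole fractions y_i = n_i/n_T; Kp = p_A1 p_B2 / (p_B1 p_A2) with p_i = y_i·P.
Equating to 1.76 and solving on 0 < X < 1: X = 0.570.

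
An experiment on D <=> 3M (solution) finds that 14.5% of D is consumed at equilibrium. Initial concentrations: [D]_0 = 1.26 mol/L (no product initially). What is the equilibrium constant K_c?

K_c = 0.153 (mol/L)^2

Let X = conversion of D.
Concentrations: [D] = 1.26 − 1.26X; [M] = 3.78X.
At X = 0.145: [D] = 1.08, [M] = 0.548.
K_c = [M]^3 / ([D]) = 0.153 (mol/L)^2.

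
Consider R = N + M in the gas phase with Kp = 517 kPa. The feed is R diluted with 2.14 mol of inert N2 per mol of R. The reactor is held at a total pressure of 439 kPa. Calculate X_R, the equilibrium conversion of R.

X = 0.847

Take 1 mol R as basis and let X be its fractional conversion, so ξ = X.
At extent ξ: n_R = 1 − X; n_N = X; n_M = X; n_I = 2.14 (inert).
Summing: n_T = 3.14 + X.
With p_i = (n_i/n_T)P, Kp = p_N p_M / (p_R).
This yields a degree-2 equation in X; solving on (0,1), X = 0.847.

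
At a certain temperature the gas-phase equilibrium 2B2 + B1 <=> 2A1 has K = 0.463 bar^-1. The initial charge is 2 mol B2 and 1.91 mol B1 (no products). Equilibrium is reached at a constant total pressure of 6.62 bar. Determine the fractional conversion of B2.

X = 0.528

Let X = conversion of B2 (basis 2 mol B2); extent of reaction ξ = X.
Mole table: n_B2 = 2 − 2X; n_B1 = 1.91 − X; n_A1 = 2X.
Summing: n_T = 3.91 − X.
Mole fractions y_i = n_i/n_T; K = p_A1^2 / (p_B2^2 p_B1) with p_i = y_i·P.
Setting this equal to 0.463 bar^-1 and taking the physical root (0 < X < 1) gives X = 0.528.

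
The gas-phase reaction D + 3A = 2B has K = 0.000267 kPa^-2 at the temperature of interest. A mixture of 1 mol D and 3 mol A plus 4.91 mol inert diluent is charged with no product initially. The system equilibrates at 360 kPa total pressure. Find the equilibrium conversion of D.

X = 0.494

Take 1 mol D as basis and let X be its fractional conversion, so ξ = X.
Species balance: n_D = 1 − X; n_A = 3 − 3X; n_B = 2X; n_I = 4.91 (inert).
n_T = Σnᵢ = 8.91 − 2X.
y_i = n_i/n_T, p_i = y_i·P. K = p_B^2 / (p_D p_A^3).
Equating to 0.000267 kPa^-2 and solving on 0 < X < 1: X = 0.494.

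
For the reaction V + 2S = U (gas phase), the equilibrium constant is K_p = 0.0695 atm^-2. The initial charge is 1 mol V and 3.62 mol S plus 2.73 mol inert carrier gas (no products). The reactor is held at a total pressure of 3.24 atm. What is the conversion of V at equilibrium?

Let X = conversion of V (basis 1 mol V); extent of reaction ξ = X.
At extent ξ: n_V = 1 − X; n_S = 3.62 − 2X; n_U = X; n_I = 2.73 (inert).
n_T = Σnᵢ = 7.35 − 2X.
With p_i = (n_i/n_T)P, K_p = p_U / (p_V p_S^2).
This yields a degree-3 equation in X; solving on (0,1), X = 0.140.

X = 0.140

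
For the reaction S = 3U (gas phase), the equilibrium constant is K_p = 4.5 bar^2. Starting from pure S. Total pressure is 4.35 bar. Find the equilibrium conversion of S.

Take 1 mol S as basis and let X be its fractional conversion, so ξ = X.
Mole table: n_S = 1 − X; n_U = 3X.
Total moles n_T = 1 + 2X.
Mole fractions y_i = n_i/n_T; K_p = p_U^3 / (p_S) with p_i = y_i·P.
Equating to 4.5 bar^2 and solving on 0 < X < 1: X = 0.245.

X = 0.245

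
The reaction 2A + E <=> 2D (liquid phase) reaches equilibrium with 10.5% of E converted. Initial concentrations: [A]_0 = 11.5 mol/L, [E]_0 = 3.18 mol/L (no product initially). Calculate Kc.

Let X = conversion of E.
Concentrations: [A] = 11.5 − 6.36X; [E] = 3.18 − 3.18X; [D] = 6.36X.
At X = 0.105: [A] = 10.8, [E] = 2.85, [D] = 0.668.
Kc = [D]^2 / ([A]^2 [E]) = 0.00134 L/mol.

Kc = 0.00134 L/mol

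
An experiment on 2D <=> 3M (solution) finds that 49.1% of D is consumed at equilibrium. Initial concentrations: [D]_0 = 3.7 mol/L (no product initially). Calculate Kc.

Let X = conversion of D.
Concentrations: [D] = 3.7 − 3.7X; [M] = 5.55X.
At X = 0.491: [D] = 1.88, [M] = 2.73.
Kc = [M]^3 / ([D]^2) = 5.71 mol/L.

Kc = 5.71 mol/L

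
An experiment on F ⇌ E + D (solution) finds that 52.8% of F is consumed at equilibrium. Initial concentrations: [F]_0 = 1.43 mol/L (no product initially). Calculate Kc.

Kc = 0.845 mol/L

Let X = conversion of F.
Concentrations: [F] = 1.43 − 1.43X; [E] = 1.43X; [D] = 1.43X.
At X = 0.528: [F] = 0.675, [E] = 0.755, [D] = 0.755.
Kc = [E] [D] / ([F]) = 0.845 mol/L.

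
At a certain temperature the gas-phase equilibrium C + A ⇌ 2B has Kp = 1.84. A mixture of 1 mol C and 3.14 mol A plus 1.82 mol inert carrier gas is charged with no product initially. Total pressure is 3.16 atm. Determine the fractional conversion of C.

X = 0.642

Let X = conversion of C (basis 1 mol C); extent of reaction ξ = X.
Mole table: n_C = 1 − X; n_A = 3.14 − X; n_B = 2X; n_I = 1.82 (inert).
Since Δν = 0, n_T = 5.96 throughout.
With p_i = (n_i/n_T)P, Kp = p_B^2 / (p_C p_A).
Setting this equal to 1.84 and taking the physical root (0 < X < 1) gives X = 0.642.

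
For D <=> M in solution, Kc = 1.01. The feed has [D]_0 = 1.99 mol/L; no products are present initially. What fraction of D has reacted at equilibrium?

Let X = conversion of D; extent ξ = 1.99·X mol/L.
Concentrations: [D] = 1.99 − 1.99X; [M] = 1.99X.
Kc = [M] / ([D]).
Equating to 1.01: the physical root is X = 0.502.

X = 0.502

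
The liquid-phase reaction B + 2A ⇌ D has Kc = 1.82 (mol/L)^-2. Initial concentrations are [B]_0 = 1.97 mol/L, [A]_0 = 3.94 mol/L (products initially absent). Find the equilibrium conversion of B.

X = 0.707

Let X = conversion of B; extent ξ = 1.97·X mol/L.
Concentrations: [B] = 1.97 − 1.97X; [A] = 3.94 − 3.94X; [D] = 1.97X.
Kc = [D] / ([B] [A]^2).
Solving Kc = 1.82 for X ∈ (0,1): X = 0.707.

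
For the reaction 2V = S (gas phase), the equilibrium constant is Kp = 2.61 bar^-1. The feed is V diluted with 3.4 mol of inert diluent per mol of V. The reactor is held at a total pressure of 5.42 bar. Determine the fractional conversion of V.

Take 1 mol V as basis and let X be its fractional conversion, so ξ = 0.5X.
Mole table: n_V = 1 − X; n_S = 0.5X; n_I = 3.4 (inert).
Total moles n_T = 4.4 − 0.5X.
With p_i = (n_i/n_T)P, Kp = p_S / (p_V^2).
Equating to 2.61 bar^-1 and solving on 0 < X < 1: X = 0.686.

X = 0.686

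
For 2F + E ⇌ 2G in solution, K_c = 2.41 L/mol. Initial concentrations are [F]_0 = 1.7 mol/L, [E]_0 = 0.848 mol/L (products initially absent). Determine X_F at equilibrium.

X = 0.502

Let X = conversion of F; extent ξ = 1.7X/2 mol/L.
Concentrations: [F] = 1.7 − 1.7X; [E] = 0.848 − 0.85X; [G] = 1.7X.
K_c = [G]^2 / ([F]^2 [E]).
Equating to 2.41 L/mol: the physical root is X = 0.502.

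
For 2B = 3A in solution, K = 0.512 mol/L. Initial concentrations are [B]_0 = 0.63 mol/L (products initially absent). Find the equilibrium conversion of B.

X = 0.428

Let X = conversion of B; extent ξ = 0.63X/2 mol/L.
Concentrations: [B] = 0.63 − 0.63X; [A] = 0.945X.
K = [A]^3 / ([B]^2).
Setting equal to 0.512 and solving for X on (0,1) gives X = 0.428.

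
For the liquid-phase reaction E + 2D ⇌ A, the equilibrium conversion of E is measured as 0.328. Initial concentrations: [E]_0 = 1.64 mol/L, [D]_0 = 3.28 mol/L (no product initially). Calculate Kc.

Let X = conversion of E.
Concentrations: [E] = 1.64 − 1.64X; [D] = 3.28 − 3.28X; [A] = 1.64X.
At X = 0.328: [E] = 1.1, [D] = 2.2, [A] = 0.538.
Kc = [A] / ([E] [D]^2) = 0.1 (mol/L)^-2.

Kc = 0.1 (mol/L)^-2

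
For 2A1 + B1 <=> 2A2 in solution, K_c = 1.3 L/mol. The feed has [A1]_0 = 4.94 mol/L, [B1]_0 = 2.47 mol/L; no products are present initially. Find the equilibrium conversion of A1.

X = 0.547

Let X = conversion of A1; extent ξ = 4.94X/2 mol/L.
Concentrations: [A1] = 4.94 − 4.94X; [B1] = 2.47 − 2.47X; [A2] = 4.94X.
K_c = [A2]^2 / ([A1]^2 [B1]).
Setting equal to 1.3 and solving for X on (0,1) gives X = 0.547.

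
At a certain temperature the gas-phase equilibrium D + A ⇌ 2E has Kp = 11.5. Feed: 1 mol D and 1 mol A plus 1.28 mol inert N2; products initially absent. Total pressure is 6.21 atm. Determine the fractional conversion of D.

X = 0.629

Let X = conversion of D (basis 1 mol D); extent of reaction ξ = X.
Species balance: n_D = 1 − X; n_A = 1 − X; n_E = 2X; n_I = 1.28 (inert).
n_T stays at 3.28 (no change in mole number).
With p_i = (n_i/n_T)P, Kp = p_E^2 / (p_D p_A).
Substituting and setting equal to 11.5 gives a polynomial in X; the root in (0,1) is X = 0.629.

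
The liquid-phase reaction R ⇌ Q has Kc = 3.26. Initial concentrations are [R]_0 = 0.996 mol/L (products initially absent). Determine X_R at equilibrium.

Let X = conversion of R; extent ξ = 0.996·X mol/L.
Concentrations: [R] = 0.996 − 0.996X; [Q] = 0.996X.
Kc = [Q] / ([R]).
This equals 3.26 at X = 0.765 (the root in 0 < X < 1).

X = 0.765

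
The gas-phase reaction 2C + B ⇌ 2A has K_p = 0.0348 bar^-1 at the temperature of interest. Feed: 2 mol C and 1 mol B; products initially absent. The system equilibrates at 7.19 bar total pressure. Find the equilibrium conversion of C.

Basis: 2 mol C initially; let X = conversion of C. Extent ξ = X.
At extent ξ: n_C = 2 − 2X; n_B = 1 − X; n_A = 2X.
n_T = Σnᵢ = 3 − X.
Mole fractions y_i = n_i/n_T; K_p = p_A^2 / (p_C^2 p_B) with p_i = y_i·P.
Substituting and setting equal to 0.0348 bar^-1 gives a polynomial in X; the root in (0,1) is X = 0.210.

X = 0.210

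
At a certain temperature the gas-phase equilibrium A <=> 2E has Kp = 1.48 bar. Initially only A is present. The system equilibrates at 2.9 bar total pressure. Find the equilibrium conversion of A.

X = 0.336

Take 1 mol A as basis and let X be its fractional conversion, so ξ = X.
At extent ξ: n_A = 1 − X; n_E = 2X.
n_T = Σnᵢ = 1 + X.
Mole fractions y_i = n_i/n_T; Kp = p_E^2 / (p_A) with p_i = y_i·P.
This yields a degree-2 equation in X; solving on (0,1), X = 0.336.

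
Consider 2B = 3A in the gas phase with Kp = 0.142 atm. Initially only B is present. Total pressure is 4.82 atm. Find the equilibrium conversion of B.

X = 0.185

Let X = conversion of B (basis 1 mol B); extent of reaction ξ = 0.5X.
Moles: n_B = 1 − X; n_A = 1.5X.
Total moles n_T = 1 + 0.5X.
y_i = n_i/n_T, p_i = y_i·P. Kp = p_A^3 / (p_B^2).
This yields a degree-3 equation in X; solving on (0,1), X = 0.185.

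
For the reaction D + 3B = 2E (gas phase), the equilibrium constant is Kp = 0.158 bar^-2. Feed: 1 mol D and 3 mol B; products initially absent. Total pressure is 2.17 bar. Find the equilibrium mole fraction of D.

y_D = 0.204

Basis: 1 mol D initially; let X = conversion of D. Extent ξ = X.
Mole table: n_D = 1 − X; n_B = 3 − 3X; n_E = 2X.
Summing: n_T = 4 − 2X.
Mole fractions y_i = n_i/n_T; Kp = p_E^2 / (p_D p_B^3) with p_i = y_i·P.
Substituting and setting equal to 0.158 bar^-2 gives a polynomial in X; the root in (0,1) is X = 0.313.
Then n_D = 0.687, n_T = 3.37, so y_D = 0.204.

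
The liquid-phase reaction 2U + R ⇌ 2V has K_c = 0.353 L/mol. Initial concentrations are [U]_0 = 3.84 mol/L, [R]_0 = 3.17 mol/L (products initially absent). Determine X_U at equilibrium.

X = 0.472

Let X = conversion of U; extent ξ = 3.84X/2 mol/L.
Concentrations: [U] = 3.84 − 3.84X; [R] = 3.17 − 1.92X; [V] = 3.84X.
K_c = [V]^2 / ([U]^2 [R]).
Equating to 0.353 L/mol: the physical root is X = 0.472.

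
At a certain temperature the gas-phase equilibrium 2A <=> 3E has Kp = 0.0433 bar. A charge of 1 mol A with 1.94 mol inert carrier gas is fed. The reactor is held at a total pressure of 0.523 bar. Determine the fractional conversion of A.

Let X = conversion of A (basis 1 mol A); extent of reaction ξ = 0.5X.
Species balance: n_A = 1 − X; n_E = 1.5X; n_I = 1.94 (inert).
Summing: n_T = 2.94 + 0.5X.
With p_i = (n_i/n_T)P, Kp = p_E^3 / (p_A^2).
Setting this equal to 0.0433 bar and taking the physical root (0 < X < 1) gives X = 0.326.

X = 0.326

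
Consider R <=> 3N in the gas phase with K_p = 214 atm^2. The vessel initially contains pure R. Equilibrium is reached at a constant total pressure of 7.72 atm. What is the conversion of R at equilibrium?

X = 0.631

Take 1 mol R as basis and let X be its fractional conversion, so ξ = X.
Species balance: n_R = 1 − X; n_N = 3X.
n_T = Σnᵢ = 1 + 2X.
With p_i = (n_i/n_T)P, K_p = p_N^3 / (p_R).
Equating to 214 atm^2 and solving on 0 < X < 1: X = 0.631.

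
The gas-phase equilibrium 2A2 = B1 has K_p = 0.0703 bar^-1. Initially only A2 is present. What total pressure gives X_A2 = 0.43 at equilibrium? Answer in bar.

P = 7.39 bar

Let X = conversion of A2 (basis 1 mol A2); extent of reaction ξ = 0.5X.
At extent ξ: n_A2 = 1 − X; n_B1 = 0.5X.
Total moles n_T = 1 − 0.5X.
K_p = p_B1 / (p_A2^2) with p_i = (n_i/n_T)·P.
At X = 0.43: the mole-fraction product g(X) = Π y_i^ν_i = 0.5195. Since K_p = g(X)·P^{-1}, P = (g/K_p)^(1/1) = (0.5195/0.0703)^(1/1) = 7.39 bar.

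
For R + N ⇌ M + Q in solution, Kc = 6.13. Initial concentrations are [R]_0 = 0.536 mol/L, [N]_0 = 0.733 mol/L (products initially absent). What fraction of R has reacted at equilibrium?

Let X = conversion of R; extent ξ = 0.536·X mol/L.
Concentrations: [R] = 0.536 − 0.536X; [N] = 0.733 − 0.536X; [M] = 0.536X; [Q] = 0.536X.
Kc = [M] [Q] / ([R] [N]).
Solving Kc = 6.13 for X ∈ (0,1): X = 0.809.

X = 0.809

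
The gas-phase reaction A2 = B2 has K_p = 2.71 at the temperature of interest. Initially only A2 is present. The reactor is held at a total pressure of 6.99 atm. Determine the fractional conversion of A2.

X = 0.730

Take 1 mol A2 as basis and let X be its fractional conversion, so ξ = X.
At extent ξ: n_A2 = 1 − X; n_B2 = X.
n_T stays at 1 (no change in mole number).
With p_i = (n_i/n_T)P, K_p = p_B2 / (p_A2).
Substituting and setting equal to 2.71 gives a polynomial in X; the root in (0,1) is X = 0.730.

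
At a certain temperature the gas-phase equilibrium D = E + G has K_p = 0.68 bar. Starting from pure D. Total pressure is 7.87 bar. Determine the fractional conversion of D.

Let X = conversion of D (basis 1 mol D); extent of reaction ξ = X.
Mole table: n_D = 1 − X; n_E = X; n_G = X.
Summing: n_T = 1 + X.
Mole fractions y_i = n_i/n_T; K_p = p_E p_G / (p_D) with p_i = y_i·P.
This yields a degree-2 equation in X; solving on (0,1), X = 0.282.

X = 0.282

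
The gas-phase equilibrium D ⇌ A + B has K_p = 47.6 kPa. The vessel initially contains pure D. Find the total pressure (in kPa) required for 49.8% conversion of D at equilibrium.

P = 144 kPa

Take 1 mol D as basis and let X be its fractional conversion, so ξ = X.
Moles: n_D = 1 − X; n_A = X; n_B = X.
Total moles n_T = 1 + X.
K_p = p_A p_B / (p_D) with p_i = (n_i/n_T)·P.
At X = 0.498: the mole-fraction product g(X) = Π y_i^ν_i = 0.3298. Since K_p = g(X)·P^{1}, P = (K_p/g)^(1/1) = (47.6/0.3298)^(1/1) = 144 kPa.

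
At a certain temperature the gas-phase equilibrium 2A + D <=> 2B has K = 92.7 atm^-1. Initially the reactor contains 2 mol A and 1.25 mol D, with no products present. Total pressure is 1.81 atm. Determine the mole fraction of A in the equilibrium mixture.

y_A = 0.131

Take 2 mol A as basis and let X be its fractional conversion, so ξ = X.
Moles: n_A = 2 − 2X; n_D = 1.25 − X; n_B = 2X.
n_T = Σnᵢ = 3.25 − X.
y_i = n_i/n_T, p_i = y_i·P. K = p_B^2 / (p_A^2 p_D).
This yields a degree-3 equation in X; solving on (0,1), X = 0.842.
Then n_A = 0.316, n_T = 2.41, so y_A = 0.131.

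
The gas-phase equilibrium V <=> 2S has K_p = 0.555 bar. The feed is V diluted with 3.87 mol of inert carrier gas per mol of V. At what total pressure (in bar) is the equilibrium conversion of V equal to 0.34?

Take 1 mol V as basis and let X be its fractional conversion, so ξ = X.
Species balance: n_V = 1 − X; n_S = 2X; n_I = 3.87 (inert).
Summing: n_T = 4.87 + X.
K_p = p_S^2 / (p_V) with p_i = (n_i/n_T)·P.
At X = 0.34: the mole-fraction product g(X) = Π y_i^ν_i = 0.1345. Since K_p = g(X)·P^{1}, P = (K_p/g)^(1/1) = (0.555/0.1345)^(1/1) = 4.13 bar.

P = 4.13 bar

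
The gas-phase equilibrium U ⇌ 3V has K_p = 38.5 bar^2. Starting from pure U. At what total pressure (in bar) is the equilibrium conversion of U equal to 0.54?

P = 4.25 bar

Take 1 mol U as basis and let X be its fractional conversion, so ξ = X.
Species balance: n_U = 1 − X; n_V = 3X.
n_T = Σnᵢ = 1 + 2X.
K_p = p_V^3 / (p_U) with p_i = (n_i/n_T)·P.
At X = 0.54: the mole-fraction product g(X) = Π y_i^ν_i = 2.136. Since K_p = g(X)·P^{2}, P = (K_p/g)^(1/2) = (38.5/2.136)^(1/2) = 4.25 bar.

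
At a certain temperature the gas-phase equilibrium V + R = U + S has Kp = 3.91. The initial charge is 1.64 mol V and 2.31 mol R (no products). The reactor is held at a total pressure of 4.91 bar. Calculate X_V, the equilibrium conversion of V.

Let X = conversion of V (basis 1.64 mol V); extent of reaction ξ = 1.64X.
Species balance: n_V = 1.64 − 1.64X; n_R = 2.31 − 1.64X; n_U = 1.64X; n_S = 1.64X.
n_T stays at 3.95 (no change in mole number).
Mole fractions y_i = n_i/n_T; Kp = p_U p_S / (p_V p_R) with p_i = y_i·P.
Setting this equal to 3.91 and taking the physical root (0 < X < 1) gives X = 0.766.

X = 0.766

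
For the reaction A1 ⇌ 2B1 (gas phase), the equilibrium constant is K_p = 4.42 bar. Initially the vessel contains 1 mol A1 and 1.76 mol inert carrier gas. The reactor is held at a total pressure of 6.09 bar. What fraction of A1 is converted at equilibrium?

X = 0.530

Basis: 1 mol A1 initially; let X = conversion of A1. Extent ξ = X.
Moles: n_A1 = 1 − X; n_B1 = 2X; n_I = 1.76 (inert).
Summing: n_T = 2.76 + X.
y_i = n_i/n_T, p_i = y_i·P. K_p = p_B1^2 / (p_A1).
Substituting and setting equal to 4.42 bar gives a polynomial in X; the root in (0,1) is X = 0.530.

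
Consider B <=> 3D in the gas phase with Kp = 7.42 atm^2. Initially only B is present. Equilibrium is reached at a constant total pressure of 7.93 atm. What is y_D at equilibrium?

y_D = 0.411

Take 1 mol B as basis and let X be its fractional conversion, so ξ = X.
Mole table: n_B = 1 − X; n_D = 3X.
n_T = Σnᵢ = 1 + 2X.
Mole fractions y_i = n_i/n_T; Kp = p_D^3 / (p_B) with p_i = y_i·P.
Equating to 7.42 atm^2 and solving on 0 < X < 1: X = 0.189.
Then n_D = 0.566, n_T = 1.38, so y_D = 0.411.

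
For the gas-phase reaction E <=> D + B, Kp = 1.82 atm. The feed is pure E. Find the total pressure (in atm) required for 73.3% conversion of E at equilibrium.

Take 1 mol E as basis and let X be its fractional conversion, so ξ = X.
Mole table: n_E = 1 − X; n_D = X; n_B = X.
Total moles n_T = 1 + X.
Kp = p_D p_B / (p_E) with p_i = (n_i/n_T)·P.
At X = 0.733: the mole-fraction product g(X) = Π y_i^ν_i = 1.161. Since Kp = g(X)·P^{1}, P = (Kp/g)^(1/1) = (1.82/1.161)^(1/1) = 1.57 atm.

P = 1.57 atm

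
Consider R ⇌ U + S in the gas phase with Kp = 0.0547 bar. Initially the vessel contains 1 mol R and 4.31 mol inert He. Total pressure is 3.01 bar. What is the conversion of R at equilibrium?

Take 1 mol R as basis and let X be its fractional conversion, so ξ = X.
Moles: n_R = 1 − X; n_U = X; n_S = X; n_I = 4.31 (inert).
Summing: n_T = 5.31 + X.
y_i = n_i/n_T, p_i = y_i·P. Kp = p_U p_S / (p_R).
Setting this equal to 0.0547 bar and taking the physical root (0 < X < 1) gives X = 0.272.

X = 0.272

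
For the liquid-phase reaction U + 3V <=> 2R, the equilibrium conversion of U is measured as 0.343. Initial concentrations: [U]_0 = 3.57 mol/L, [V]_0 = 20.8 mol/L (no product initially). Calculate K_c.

K_c = 0.000509 (mol/L)^-2

Let X = conversion of U.
Concentrations: [U] = 3.57 − 3.57X; [V] = 20.8 − 10.7X; [R] = 7.14X.
At X = 0.343: [U] = 2.35, [V] = 17.1, [R] = 2.45.
K_c = [R]^2 / ([U] [V]^3) = 0.000509 (mol/L)^-2.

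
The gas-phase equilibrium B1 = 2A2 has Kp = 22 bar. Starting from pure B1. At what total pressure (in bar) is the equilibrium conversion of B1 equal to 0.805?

Basis: 1 mol B1 initially; let X = conversion of B1. Extent ξ = X.
Mole table: n_B1 = 1 − X; n_A2 = 2X.
Total moles n_T = 1 + X.
Kp = p_A2^2 / (p_B1) with p_i = (n_i/n_T)·P.
At X = 0.805: the mole-fraction product g(X) = Π y_i^ν_i = 7.364. Since Kp = g(X)·P^{1}, P = (Kp/g)^(1/1) = (22/7.364)^(1/1) = 2.99 bar.

P = 2.99 bar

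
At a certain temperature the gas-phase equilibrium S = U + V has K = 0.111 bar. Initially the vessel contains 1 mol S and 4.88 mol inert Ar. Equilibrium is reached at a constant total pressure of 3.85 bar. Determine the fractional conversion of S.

Let X = conversion of S (basis 1 mol S); extent of reaction ξ = X.
At extent ξ: n_S = 1 − X; n_U = X; n_V = X; n_I = 4.88 (inert).
n_T = Σnᵢ = 5.88 + X.
With p_i = (n_i/n_T)P, K = p_U p_V / (p_S).
Equating to 0.111 bar and solving on 0 < X < 1: X = 0.343.

X = 0.343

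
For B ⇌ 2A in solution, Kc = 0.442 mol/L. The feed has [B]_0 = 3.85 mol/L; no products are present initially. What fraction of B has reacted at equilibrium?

X = 0.156

Let X = conversion of B; extent ξ = 3.85·X mol/L.
Concentrations: [B] = 3.85 − 3.85X; [A] = 7.7X.
Kc = [A]^2 / ([B]).
Solving Kc = 0.442 for X ∈ (0,1): X = 0.156.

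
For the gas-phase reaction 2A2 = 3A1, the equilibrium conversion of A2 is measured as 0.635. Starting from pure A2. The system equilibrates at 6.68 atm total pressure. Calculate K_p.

Basis: 1 mol A2 initially; let X = conversion of A2. Extent ξ = 0.5X.
At extent ξ: n_A2 = 1 − X; n_A1 = 1.5X.
n_T = Σnᵢ = 1 + 0.5X.
At X = 0.635: n_A2 = 0.365, n_A1 = 0.953, n_T = 1.32.
p_i = (n_i/n_T)·P. K_p = p_A1^3 / (p_A2^2) = 32.9 atm.

K_p = 32.9 atm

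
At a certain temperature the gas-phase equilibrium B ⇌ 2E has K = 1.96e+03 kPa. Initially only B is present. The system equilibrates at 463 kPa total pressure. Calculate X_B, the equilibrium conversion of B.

Let X = conversion of B (basis 1 mol B); extent of reaction ξ = X.
At extent ξ: n_B = 1 − X; n_E = 2X.
Total moles n_T = 1 + X.
With p_i = (n_i/n_T)P, K = p_E^2 / (p_B).
This yields a degree-2 equation in X; solving on (0,1), X = 0.717.

X = 0.717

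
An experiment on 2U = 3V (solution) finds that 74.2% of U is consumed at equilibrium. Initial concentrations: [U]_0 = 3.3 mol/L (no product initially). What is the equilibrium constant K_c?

Let X = conversion of U.
Concentrations: [U] = 3.3 − 3.3X; [V] = 4.95X.
At X = 0.742: [U] = 0.851, [V] = 3.67.
K_c = [V]^3 / ([U]^2) = 68.4 mol/L.

K_c = 68.4 mol/L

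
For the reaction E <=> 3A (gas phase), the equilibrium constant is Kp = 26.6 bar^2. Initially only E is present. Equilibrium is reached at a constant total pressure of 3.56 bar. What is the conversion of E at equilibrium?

X = 0.537

Let X = conversion of E (basis 1 mol E); extent of reaction ξ = X.
Mole table: n_E = 1 − X; n_A = 3X.
Total moles n_T = 1 + 2X.
Mole fractions y_i = n_i/n_T; Kp = p_A^3 / (p_E) with p_i = y_i·P.
Substituting and setting equal to 26.6 bar^2 gives a polynomial in X; the root in (0,1) is X = 0.537.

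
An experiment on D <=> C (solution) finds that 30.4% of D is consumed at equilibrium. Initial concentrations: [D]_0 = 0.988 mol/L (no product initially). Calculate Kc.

Kc = 0.437

Let X = conversion of D.
Concentrations: [D] = 0.988 − 0.988X; [C] = 0.988X.
At X = 0.304: [D] = 0.688, [C] = 0.3.
Kc = [C] / ([D]) = 0.437.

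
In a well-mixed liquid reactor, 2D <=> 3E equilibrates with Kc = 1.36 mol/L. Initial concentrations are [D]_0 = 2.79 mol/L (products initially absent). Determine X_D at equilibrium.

Let X = conversion of D; extent ξ = 2.79X/2 mol/L.
Concentrations: [D] = 2.79 − 2.79X; [E] = 4.19X.
Kc = [E]^3 / ([D]^2).
Equating to 1.36 mol/L: the physical root is X = 0.381.

X = 0.381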